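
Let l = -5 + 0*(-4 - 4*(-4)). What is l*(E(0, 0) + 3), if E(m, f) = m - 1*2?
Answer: -5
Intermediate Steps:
l = -5 (l = -5 + 0*(-4 + 16) = -5 + 0*12 = -5 + 0 = -5)
E(m, f) = -2 + m (E(m, f) = m - 2 = -2 + m)
l*(E(0, 0) + 3) = -5*((-2 + 0) + 3) = -5*(-2 + 3) = -5*1 = -5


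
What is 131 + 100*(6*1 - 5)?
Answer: 231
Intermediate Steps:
131 + 100*(6*1 - 5) = 131 + 100*(6 - 5) = 131 + 100*1 = 131 + 100 = 231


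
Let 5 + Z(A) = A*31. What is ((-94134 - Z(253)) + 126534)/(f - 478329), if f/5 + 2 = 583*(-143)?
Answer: -12281/447592 ≈ -0.027438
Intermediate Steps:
Z(A) = -5 + 31*A (Z(A) = -5 + A*31 = -5 + 31*A)
f = -416855 (f = -10 + 5*(583*(-143)) = -10 + 5*(-83369) = -10 - 416845 = -416855)
((-94134 - Z(253)) + 126534)/(f - 478329) = ((-94134 - (-5 + 31*253)) + 126534)/(-416855 - 478329) = ((-94134 - (-5 + 7843)) + 126534)/(-895184) = ((-94134 - 1*7838) + 126534)*(-1/895184) = ((-94134 - 7838) + 126534)*(-1/895184) = (-101972 + 126534)*(-1/895184) = 24562*(-1/895184) = -12281/447592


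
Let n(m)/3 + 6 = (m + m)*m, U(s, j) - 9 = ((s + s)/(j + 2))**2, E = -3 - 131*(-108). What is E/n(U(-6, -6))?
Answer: 4715/642 ≈ 7.3442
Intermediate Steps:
E = 14145 (E = -3 + 14148 = 14145)
U(s, j) = 9 + 4*s**2/(2 + j)**2 (U(s, j) = 9 + ((s + s)/(j + 2))**2 = 9 + ((2*s)/(2 + j))**2 = 9 + (2*s/(2 + j))**2 = 9 + 4*s**2/(2 + j)**2)
n(m) = -18 + 6*m**2 (n(m) = -18 + 3*((m + m)*m) = -18 + 3*((2*m)*m) = -18 + 3*(2*m**2) = -18 + 6*m**2)
E/n(U(-6, -6)) = 14145/(-18 + 6*(9 + 4*(-6)**2/(2 - 6)**2)**2) = 14145/(-18 + 6*(9 + 4*36/(-4)**2)**2) = 14145/(-18 + 6*(9 + 4*36*(1/16))**2) = 14145/(-18 + 6*(9 + 9)**2) = 14145/(-18 + 6*18**2) = 14145/(-18 + 6*324) = 14145/(-18 + 1944) = 14145/1926 = 14145*(1/1926) = 4715/642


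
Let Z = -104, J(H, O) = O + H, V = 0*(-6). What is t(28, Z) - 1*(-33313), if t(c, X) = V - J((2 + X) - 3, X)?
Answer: 33522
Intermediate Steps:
V = 0
J(H, O) = H + O
t(c, X) = 1 - 2*X (t(c, X) = 0 - (((2 + X) - 3) + X) = 0 - ((-1 + X) + X) = 0 - (-1 + 2*X) = 0 + (1 - 2*X) = 1 - 2*X)
t(28, Z) - 1*(-33313) = (1 - 2*(-104)) - 1*(-33313) = (1 + 208) + 33313 = 209 + 33313 = 33522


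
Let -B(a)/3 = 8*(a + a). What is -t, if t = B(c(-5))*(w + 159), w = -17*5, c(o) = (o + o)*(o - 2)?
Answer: 248640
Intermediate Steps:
c(o) = 2*o*(-2 + o) (c(o) = (2*o)*(-2 + o) = 2*o*(-2 + o))
w = -85
B(a) = -48*a (B(a) = -24*(a + a) = -24*2*a = -48*a)
t = -248640 (t = (-96*(-5)*(-2 - 5))*(-85 + 159) = -96*(-5)*(-7)*74 = -48*70*74 = -3360*74 = -248640)
-t = -1*(-248640) = 248640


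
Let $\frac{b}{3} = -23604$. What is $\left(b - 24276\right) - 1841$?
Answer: $-96929$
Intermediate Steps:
$b = -70812$ ($b = 3 \left(-23604\right) = -70812$)
$\left(b - 24276\right) - 1841 = \left(-70812 - 24276\right) - 1841 = -95088 - 1841 = -96929$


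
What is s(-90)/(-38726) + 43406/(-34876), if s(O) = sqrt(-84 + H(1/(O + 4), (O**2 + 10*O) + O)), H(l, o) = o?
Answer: -21703/17438 - sqrt(7026)/38726 ≈ -1.2467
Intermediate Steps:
s(O) = sqrt(-84 + O**2 + 11*O) (s(O) = sqrt(-84 + ((O**2 + 10*O) + O)) = sqrt(-84 + (O**2 + 11*O)) = sqrt(-84 + O**2 + 11*O))
s(-90)/(-38726) + 43406/(-34876) = sqrt(-84 - 90*(11 - 90))/(-38726) + 43406/(-34876) = sqrt(-84 - 90*(-79))*(-1/38726) + 43406*(-1/34876) = sqrt(-84 + 7110)*(-1/38726) - 21703/17438 = sqrt(7026)*(-1/38726) - 21703/17438 = -sqrt(7026)/38726 - 21703/17438 = -21703/17438 - sqrt(7026)/38726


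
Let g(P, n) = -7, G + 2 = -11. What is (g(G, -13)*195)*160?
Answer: -218400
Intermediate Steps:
G = -13 (G = -2 - 11 = -13)
(g(G, -13)*195)*160 = -7*195*160 = -1365*160 = -218400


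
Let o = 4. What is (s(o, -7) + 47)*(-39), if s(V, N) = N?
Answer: -1560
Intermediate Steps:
(s(o, -7) + 47)*(-39) = (-7 + 47)*(-39) = 40*(-39) = -1560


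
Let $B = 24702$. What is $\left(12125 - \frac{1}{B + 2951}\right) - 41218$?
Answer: $- \frac{804508730}{27653} \approx -29093.0$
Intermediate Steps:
$\left(12125 - \frac{1}{B + 2951}\right) - 41218 = \left(12125 - \frac{1}{24702 + 2951}\right) - 41218 = \left(12125 - \frac{1}{27653}\right) - 41218 = \frac{335292624}{27653} - 41218 = - \frac{804508730}{27653}$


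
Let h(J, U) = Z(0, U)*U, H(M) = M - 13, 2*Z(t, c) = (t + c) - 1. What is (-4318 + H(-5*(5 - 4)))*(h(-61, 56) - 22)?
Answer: -6582048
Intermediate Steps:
Z(t, c) = -½ + c/2 + t/2 (Z(t, c) = ((t + c) - 1)/2 = ((c + t) - 1)/2 = (-1 + c + t)/2 = -½ + c/2 + t/2)
H(M) = -13 + M
h(J, U) = U*(-½ + U/2) (h(J, U) = (-½ + U/2 + (½)*0)*U = (-½ + U/2 + 0)*U = (-½ + U/2)*U = U*(-½ + U/2))
(-4318 + H(-5*(5 - 4)))*(h(-61, 56) - 22) = (-4318 + (-13 - 5*(5 - 4)))*((½)*56*(-1 + 56) - 22) = (-4318 + (-13 - 5*1))*((½)*56*55 - 22) = (-4318 + (-13 - 5))*(1540 - 22) = (-4318 - 18)*1518 = -4336*1518 = -6582048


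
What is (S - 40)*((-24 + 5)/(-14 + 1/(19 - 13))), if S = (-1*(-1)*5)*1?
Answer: -3990/83 ≈ -48.072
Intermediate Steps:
S = 5 (S = (1*5)*1 = 5*1 = 5)
(S - 40)*((-24 + 5)/(-14 + 1/(19 - 13))) = (5 - 40)*((-24 + 5)/(-14 + 1/(19 - 13))) = -(-665)/(-14 + 1/6) = -(-665)/(-83/6) = -(-665)*(-6)/83 = -35*114/83 = -3990/83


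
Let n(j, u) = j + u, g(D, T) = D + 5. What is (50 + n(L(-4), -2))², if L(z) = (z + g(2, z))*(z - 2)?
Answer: 900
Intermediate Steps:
g(D, T) = 5 + D
L(z) = (-2 + z)*(7 + z) (L(z) = (z + (5 + 2))*(z - 2) = (z + 7)*(-2 + z) = (7 + z)*(-2 + z) = (-2 + z)*(7 + z))
(50 + n(L(-4), -2))² = (50 + ((-14 + (-4)² + 5*(-4)) - 2))² = (50 + ((-14 + 16 - 20) - 2))² = (50 + (-18 - 2))² = (50 - 20)² = 30² = 900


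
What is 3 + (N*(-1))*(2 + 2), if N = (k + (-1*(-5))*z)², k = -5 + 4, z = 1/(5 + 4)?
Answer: 179/81 ≈ 2.2099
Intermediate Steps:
z = ⅑ (z = 1/9 = ⅑ ≈ 0.11111)
k = -1
N = 16/81 (N = (-1 - 1*(-5)*(⅑))² = (-1 + 5*(⅑))² = (-1 + 5/9)² = (-4/9)² = 16/81 ≈ 0.19753)
3 + (N*(-1))*(2 + 2) = 3 + ((16/81)*(-1))*(2 + 2) = 3 - 16/81*4 = 3 - 64/81 = 179/81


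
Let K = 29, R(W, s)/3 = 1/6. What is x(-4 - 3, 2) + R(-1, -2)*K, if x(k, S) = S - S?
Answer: 29/2 ≈ 14.500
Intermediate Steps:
R(W, s) = 1/2 (R(W, s) = 3/6 = 3*(1/6) = 1/2)
x(k, S) = 0
x(-4 - 3, 2) + R(-1, -2)*K = 0 + (1/2)*29 = 0 + 29/2 = 29/2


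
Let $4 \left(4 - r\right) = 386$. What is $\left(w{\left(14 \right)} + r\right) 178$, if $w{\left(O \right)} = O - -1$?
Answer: $-13795$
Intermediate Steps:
$w{\left(O \right)} = 1 + O$ ($w{\left(O \right)} = O + 1 = 1 + O$)
$r = - \frac{185}{2}$ ($r = 4 - \frac{193}{2} = - \frac{185}{2} \approx -92.5$)
$\left(w{\left(14 \right)} + r\right) 178 = \left(\left(1 + 14\right) - \frac{185}{2}\right) 178 = \left(15 - \frac{185}{2}\right) 178 = \left(- \frac{155}{2}\right) 178 = -13795$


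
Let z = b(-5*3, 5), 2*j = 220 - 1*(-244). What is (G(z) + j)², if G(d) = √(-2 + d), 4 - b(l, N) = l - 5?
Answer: (232 + √22)² ≈ 56022.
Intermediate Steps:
b(l, N) = 9 - l (b(l, N) = 4 - (l - 5) = 4 - (-5 + l) = 4 + (5 - l) = 9 - l)
j = 232 (j = (220 - 1*(-244))/2 = (220 + 244)/2 = (½)*464 = 232)
z = 24 (z = 9 - (-5)*3 = 9 - 1*(-15) = 9 + 15 = 24)
(G(z) + j)² = (√(-2 + 24) + 232)² = (√22 + 232)² = (232 + √22)²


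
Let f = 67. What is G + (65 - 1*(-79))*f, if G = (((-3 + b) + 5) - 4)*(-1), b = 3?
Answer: 9647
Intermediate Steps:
G = -1 (G = (((-3 + 3) + 5) - 4)*(-1) = ((0 + 5) - 4)*(-1) = (5 - 4)*(-1) = 1*(-1) = -1)
G + (65 - 1*(-79))*f = -1 + (65 - 1*(-79))*67 = -1 + (65 + 79)*67 = -1 + 144*67 = -1 + 9648 = 9647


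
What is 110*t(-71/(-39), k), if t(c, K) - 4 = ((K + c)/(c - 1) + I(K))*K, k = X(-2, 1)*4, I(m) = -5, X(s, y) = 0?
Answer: 440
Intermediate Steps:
k = 0 (k = 0*4 = 0)
t(c, K) = 4 + K*(-5 + (K + c)/(-1 + c)) (t(c, K) = 4 + ((K + c)/(c - 1) - 5)*K = 4 + ((K + c)/(-1 + c) - 5)*K = 4 + (-5 + (K + c)/(-1 + c))*K = 4 + K*(-5 + (K + c)/(-1 + c)))
110*t(-71/(-39), k) = 110*((-4 + 0**2 + 4*(-71/(-39)) + 5*0 - 4*0*(-71/(-39)))/(-1 - 71/(-39))) = 110*((-4 + 0 + 4*(-71*(-1/39)) + 0 - 4*0*(-71*(-1/39)))/(-1 - 71*(-1/39))) = 110*((-4 + 0 + 4*(71/39) + 0 - 4*0*71/39)/(-1 + 71/39)) = 110*((-4 + 0 + 284/39 + 0 + 0)/(32/39)) = 110*((39/32)*(128/39)) = 110*4 = 440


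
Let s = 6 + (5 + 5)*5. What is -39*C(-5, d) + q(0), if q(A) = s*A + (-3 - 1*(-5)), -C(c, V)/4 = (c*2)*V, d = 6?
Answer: -9358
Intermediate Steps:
C(c, V) = -8*V*c (C(c, V) = -4*c*2*V = -4*2*c*V = -8*V*c)
s = 56 (s = 6 + 10*5 = 6 + 50 = 56)
q(A) = 2 + 56*A (q(A) = 56*A + (-3 - 1*(-5)) = 56*A + (-3 + 5) = 56*A + 2 = 2 + 56*A)
-39*C(-5, d) + q(0) = -(-312)*6*(-5) + (2 + 56*0) = -39*240 + (2 + 0) = -9360 + 2 = -9358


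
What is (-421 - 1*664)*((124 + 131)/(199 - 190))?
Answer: -92225/3 ≈ -30742.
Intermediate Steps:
(-421 - 1*664)*((124 + 131)/(199 - 190)) = (-421 - 664)*(255/9) = -276675/9 = -1085*85/3 = -92225/3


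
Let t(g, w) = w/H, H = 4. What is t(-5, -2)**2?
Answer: 1/4 ≈ 0.25000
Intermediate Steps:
t(g, w) = w/4
t(-5, -2)**2 = ((1/4)*(-2))**2 = (-1/2)**2 = 1/4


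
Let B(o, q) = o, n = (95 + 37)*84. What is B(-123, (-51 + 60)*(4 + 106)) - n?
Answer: -11211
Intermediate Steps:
n = 11088 (n = 132*84 = 11088)
B(-123, (-51 + 60)*(4 + 106)) - n = -123 - 1*11088 = -123 - 11088 = -11211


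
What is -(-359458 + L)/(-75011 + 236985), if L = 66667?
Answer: 292791/161974 ≈ 1.8076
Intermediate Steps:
-(-359458 + L)/(-75011 + 236985) = -(-359458 + 66667)/(-75011 + 236985) = -(-292791)/161974 = -1*(-292791/161974) = 292791/161974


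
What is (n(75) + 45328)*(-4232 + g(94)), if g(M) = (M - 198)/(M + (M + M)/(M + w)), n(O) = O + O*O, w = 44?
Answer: -355330110152/1645 ≈ -2.1601e+8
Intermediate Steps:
n(O) = O + O²
g(M) = (-198 + M)/(M + 2*M/(44 + M)) (g(M) = (M - 198)/(M + (M + M)/(M + 44)) = (-198 + M)/(M + (2*M)/(44 + M)) = (-198 + M)/(M + 2*M/(44 + M)))
(n(75) + 45328)*(-4232 + g(94)) = (75*(1 + 75) + 45328)*(-4232 + (-8712 + 94² - 154*94)/(94*(46 + 94))) = (75*76 + 45328)*(-4232 + (1/94)*(-8712 + 8836 - 14476)/140) = (5700 + 45328)*(-4232 + (1/94)*(1/140)*(-14352)) = 51028*(-4232 - 1794/1645) = 51028*(-6963434/1645) = -355330110152/1645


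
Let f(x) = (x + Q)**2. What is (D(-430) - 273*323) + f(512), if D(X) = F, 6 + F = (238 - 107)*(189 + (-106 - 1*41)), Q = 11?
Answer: 190846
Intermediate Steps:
F = 5496 (F = -6 + (238 - 107)*(189 + (-106 - 1*41)) = -6 + 131*(189 + (-106 - 41)) = -6 + 131*(189 - 147) = -6 + 131*42 = -6 + 5502 = 5496)
D(X) = 5496
f(x) = (11 + x)**2 (f(x) = (x + 11)**2 = (11 + x)**2)
(D(-430) - 273*323) + f(512) = (5496 - 273*323) + (11 + 512)**2 = (5496 - 88179) + 523**2 = -82683 + 273529 = 190846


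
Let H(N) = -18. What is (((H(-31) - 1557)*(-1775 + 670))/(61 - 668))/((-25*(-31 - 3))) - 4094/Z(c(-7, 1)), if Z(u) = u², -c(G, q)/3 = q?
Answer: -5006971/10926 ≈ -458.26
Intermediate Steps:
c(G, q) = -3*q
(((H(-31) - 1557)*(-1775 + 670))/(61 - 668))/((-25*(-31 - 3))) - 4094/Z(c(-7, 1)) = (((-18 - 1557)*(-1775 + 670))/(61 - 668))/((-25*(-31 - 3))) - 4094/((-3*1)²) = (-1575*(-1105)/(-607))/((-25*(-34))) - 4094/((-3)²) = (1740375*(-1/607))/850 - 4094/9 = -1740375/607*1/850 - 4094*⅑ = -4095/1214 - 4094/9 = -5006971/10926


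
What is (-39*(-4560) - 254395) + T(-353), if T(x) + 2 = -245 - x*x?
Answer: -201411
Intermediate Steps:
T(x) = -247 - x² (T(x) = -2 + (-245 - x*x) = -2 + (-245 - x²) = -247 - x²)
(-39*(-4560) - 254395) + T(-353) = (-39*(-4560) - 254395) + (-247 - 1*(-353)²) = (177840 - 254395) + (-247 - 1*124609) = -76555 + (-247 - 124609) = -76555 - 124856 = -201411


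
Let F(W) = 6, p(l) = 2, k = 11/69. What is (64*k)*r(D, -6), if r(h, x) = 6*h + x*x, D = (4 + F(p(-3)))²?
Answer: 149248/23 ≈ 6489.0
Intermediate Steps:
k = 11/69 (k = 11*(1/69) = 11/69 ≈ 0.15942)
D = 100 (D = (4 + 6)² = 10² = 100)
r(h, x) = x² + 6*h (r(h, x) = 6*h + x² = x² + 6*h)
(64*k)*r(D, -6) = (64*(11/69))*((-6)² + 6*100) = 704*(36 + 600)/69 = (704/69)*636 = 149248/23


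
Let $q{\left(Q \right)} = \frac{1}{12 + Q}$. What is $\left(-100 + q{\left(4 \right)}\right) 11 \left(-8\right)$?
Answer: $\frac{17589}{2} \approx 8794.5$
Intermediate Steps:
$\left(-100 + q{\left(4 \right)}\right) 11 \left(-8\right) = \left(-100 + \frac{1}{12 + 4}\right) 11 \left(-8\right) = \left(-100 + \frac{1}{16}\right) \left(-88\right) = \left(- \frac{1599}{16}\right) \left(-88\right) = \frac{17589}{2}$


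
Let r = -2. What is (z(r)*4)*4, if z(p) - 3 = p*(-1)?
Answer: 80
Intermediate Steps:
z(p) = 3 - p (z(p) = 3 + p*(-1) = 3 - p)
(z(r)*4)*4 = ((3 - 1*(-2))*4)*4 = ((3 + 2)*4)*4 = (5*4)*4 = 20*4 = 80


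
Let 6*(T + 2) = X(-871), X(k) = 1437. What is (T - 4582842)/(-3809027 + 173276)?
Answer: 9165209/7271502 ≈ 1.2604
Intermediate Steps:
T = 475/2 (T = -2 + (⅙)*1437 = -2 + 479/2 = 475/2 ≈ 237.50)
(T - 4582842)/(-3809027 + 173276) = (475/2 - 4582842)/(-3809027 + 173276) = -9165209/2/(-3635751) = -9165209/2*(-1/3635751) = 9165209/7271502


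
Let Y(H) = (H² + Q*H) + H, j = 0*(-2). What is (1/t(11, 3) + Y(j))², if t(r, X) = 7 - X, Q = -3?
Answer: 1/16 ≈ 0.062500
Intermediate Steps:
j = 0
Y(H) = H² - 2*H (Y(H) = (H² - 3*H) + H = H² - 2*H)
(1/t(11, 3) + Y(j))² = (1/(7 - 1*3) + 0*(-2 + 0))² = (1/(7 - 3) + 0*(-2))² = (1/4 + 0)² = (¼ + 0)² = (¼)² = 1/16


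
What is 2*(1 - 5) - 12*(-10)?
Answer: 112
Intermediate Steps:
2*(1 - 5) - 12*(-10) = 2*(-4) + 120 = -8 + 120 = 112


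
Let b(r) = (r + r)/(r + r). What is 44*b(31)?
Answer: 44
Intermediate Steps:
b(r) = 1 (b(r) = (2*r)/((2*r)) = (2*r)*(1/(2*r)) = 1)
44*b(31) = 44*1 = 44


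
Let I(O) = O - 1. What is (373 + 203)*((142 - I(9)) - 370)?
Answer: -135936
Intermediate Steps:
I(O) = -1 + O
(373 + 203)*((142 - I(9)) - 370) = (373 + 203)*((142 - (-1 + 9)) - 370) = 576*((142 - 1*8) - 370) = 576*((142 - 8) - 370) = 576*(134 - 370) = 576*(-236) = -135936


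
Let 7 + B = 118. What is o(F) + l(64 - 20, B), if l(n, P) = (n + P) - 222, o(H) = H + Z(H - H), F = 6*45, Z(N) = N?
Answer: 203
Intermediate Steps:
B = 111 (B = -7 + 118 = 111)
F = 270
o(H) = H (o(H) = H + (H - H) = H + 0 = H)
l(n, P) = -222 + P + n (l(n, P) = (P + n) - 222 = -222 + P + n)
o(F) + l(64 - 20, B) = 270 + (-222 + 111 + (64 - 20)) = 270 + (-222 + 111 + 44) = 270 - 67 = 203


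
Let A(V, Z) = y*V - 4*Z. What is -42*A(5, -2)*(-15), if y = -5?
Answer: -10710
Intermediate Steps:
A(V, Z) = -5*V - 4*Z
-42*A(5, -2)*(-15) = -42*(-5*5 - 4*(-2))*(-15) = -42*(-25 + 8)*(-15) = -42*(-17)*(-15) = 714*(-15) = -10710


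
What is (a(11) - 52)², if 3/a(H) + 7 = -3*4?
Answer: 982081/361 ≈ 2720.4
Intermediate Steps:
a(H) = -3/19 (a(H) = 3/(-7 - 3*4) = 3/(-7 - 12) = 3/(-19) = 3*(-1/19) = -3/19)
(a(11) - 52)² = (-3/19 - 52)² = (-991/19)² = 982081/361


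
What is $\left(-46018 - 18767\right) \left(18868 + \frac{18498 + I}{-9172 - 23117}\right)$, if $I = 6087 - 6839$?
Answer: $- \frac{13155913834070}{10763} \approx -1.2223 \cdot 10^{9}$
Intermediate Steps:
$I = -752$
$\left(-46018 - 18767\right) \left(18868 + \frac{18498 + I}{-9172 - 23117}\right) = \left(-46018 - 18767\right) \left(18868 + \frac{18498 - 752}{-9172 - 23117}\right) = - 64785 \left(18868 + \frac{17746}{-32289}\right) = - 64785 \left(18868 + 17746 \left(- \frac{1}{32289}\right)\right) = - 64785 \left(18868 - \frac{17746}{32289}\right) = \left(-64785\right) \frac{609211106}{32289} = - \frac{13155913834070}{10763}$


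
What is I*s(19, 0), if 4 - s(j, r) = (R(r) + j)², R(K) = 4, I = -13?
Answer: 6825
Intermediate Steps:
s(j, r) = 4 - (4 + j)²
I*s(19, 0) = -13*(4 - (4 + 19)²) = -13*(4 - 1*23²) = -13*(4 - 1*529) = -13*(4 - 529) = -13*(-525) = 6825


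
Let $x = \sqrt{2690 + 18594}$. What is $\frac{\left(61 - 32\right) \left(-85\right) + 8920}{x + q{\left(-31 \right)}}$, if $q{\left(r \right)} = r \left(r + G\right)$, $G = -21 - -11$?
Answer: $\frac{8204305}{1594157} - \frac{12910 \sqrt{5321}}{1594157} \approx 4.5557$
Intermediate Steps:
$x = 2 \sqrt{5321}$ ($x = \sqrt{21284} = 2 \sqrt{5321} \approx 145.89$)
$G = -10$ ($G = -21 + 11 = -10$)
$q{\left(r \right)} = r \left(-10 + r\right)$ ($q{\left(r \right)} = r \left(r - 10\right) = r \left(-10 + r\right)$)
$\frac{\left(61 - 32\right) \left(-85\right) + 8920}{x + q{\left(-31 \right)}} = \frac{\left(61 - 32\right) \left(-85\right) + 8920}{2 \sqrt{5321} - 31 \left(-10 - 31\right)} = \frac{29 \left(-85\right) + 8920}{2 \sqrt{5321} - -1271} = \frac{-2465 + 8920}{2 \sqrt{5321} + 1271} = \frac{6455}{1271 + 2 \sqrt{5321}}$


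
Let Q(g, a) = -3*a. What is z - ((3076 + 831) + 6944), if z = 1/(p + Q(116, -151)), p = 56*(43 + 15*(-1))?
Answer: -21929870/2021 ≈ -10851.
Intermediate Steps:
p = 1568 (p = 56*(43 - 15) = 56*28 = 1568)
z = 1/2021 (z = 1/(1568 - 3*(-151)) = 1/(1568 + 453) = 1/2021 ≈ 0.00049480)
z - ((3076 + 831) + 6944) = 1/2021 - ((3076 + 831) + 6944) = 1/2021 - (3907 + 6944) = 1/2021 - 1*10851 = 1/2021 - 10851 = -21929870/2021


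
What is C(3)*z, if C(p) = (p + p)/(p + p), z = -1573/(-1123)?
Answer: 1573/1123 ≈ 1.4007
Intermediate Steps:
z = 1573/1123 (z = -1573*(-1/1123) = 1573/1123 ≈ 1.4007)
C(p) = 1 (C(p) = (2*p)/((2*p)) = (2*p)*(1/(2*p)) = 1)
C(3)*z = 1*(1573/1123) = 1573/1123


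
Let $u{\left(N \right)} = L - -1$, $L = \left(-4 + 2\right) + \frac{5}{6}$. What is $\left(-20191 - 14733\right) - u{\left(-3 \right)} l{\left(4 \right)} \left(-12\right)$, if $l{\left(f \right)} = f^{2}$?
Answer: $-34956$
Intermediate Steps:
$L = - \frac{7}{6}$ ($L = -2 + 5 \cdot \frac{1}{6} = -2 + \frac{5}{6} = - \frac{7}{6} \approx -1.1667$)
$u{\left(N \right)} = - \frac{1}{6}$ ($u{\left(N \right)} = - \frac{7}{6} - -1 = - \frac{7}{6} + 1 = - \frac{1}{6}$)
$\left(-20191 - 14733\right) - u{\left(-3 \right)} l{\left(4 \right)} \left(-12\right) = \left(-20191 - 14733\right) - - \frac{4^{2}}{6} \left(-12\right) = \left(-20191 - 14733\right) - \left(- \frac{1}{6}\right) 16 \left(-12\right) = -34924 - \left(- \frac{8}{3}\right) \left(-12\right) = -34924 - 32 = -34956$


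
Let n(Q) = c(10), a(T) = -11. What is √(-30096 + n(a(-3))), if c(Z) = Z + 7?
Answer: I*√30079 ≈ 173.43*I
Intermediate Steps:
c(Z) = 7 + Z
n(Q) = 17 (n(Q) = 7 + 10 = 17)
√(-30096 + n(a(-3))) = √(-30096 + 17) = √(-30079) = I*√30079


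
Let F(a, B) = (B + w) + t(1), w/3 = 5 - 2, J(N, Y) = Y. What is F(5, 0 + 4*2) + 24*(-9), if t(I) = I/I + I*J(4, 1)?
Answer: -197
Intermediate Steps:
w = 9 (w = 3*(5 - 2) = 3*3 = 9)
t(I) = 1 + I (t(I) = I/I + I*1 = 1 + I)
F(a, B) = 11 + B (F(a, B) = (B + 9) + (1 + 1) = (9 + B) + 2 = 11 + B)
F(5, 0 + 4*2) + 24*(-9) = (11 + (0 + 4*2)) + 24*(-9) = (11 + (0 + 8)) - 216 = (11 + 8) - 216 = 19 - 216 = -197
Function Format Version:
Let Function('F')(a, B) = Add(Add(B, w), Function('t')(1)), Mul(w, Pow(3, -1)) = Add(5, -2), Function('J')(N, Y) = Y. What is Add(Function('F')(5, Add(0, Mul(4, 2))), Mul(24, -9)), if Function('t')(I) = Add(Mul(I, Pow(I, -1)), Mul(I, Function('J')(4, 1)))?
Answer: -197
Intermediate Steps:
w = 9 (w = Mul(3, Add(5, -2)) = Mul(3, 3) = 9)
Function('t')(I) = Add(1, I) (Function('t')(I) = Add(Mul(I, Pow(I, -1)), Mul(I, 1)) = Add(1, I))
Function('F')(a, B) = Add(11, B) (Function('F')(a, B) = Add(Add(B, 9), Add(1, 1)) = Add(Add(9, B), 2) = Add(11, B))
Add(Function('F')(5, Add(0, Mul(4, 2))), Mul(24, -9)) = Add(Add(11, Add(0, Mul(4, 2))), Mul(24, -9)) = Add(Add(11, Add(0, 8)), -216) = Add(Add(11, 8), -216) = Add(19, -216) = -197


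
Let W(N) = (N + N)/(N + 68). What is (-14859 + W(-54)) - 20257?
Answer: -245866/7 ≈ -35124.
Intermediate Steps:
W(N) = 2*N/(68 + N) (W(N) = (2*N)/(68 + N) = 2*N/(68 + N))
(-14859 + W(-54)) - 20257 = (-14859 + 2*(-54)/(68 - 54)) - 20257 = (-14859 + 2*(-54)/14) - 20257 = (-14859 + 2*(-54)*(1/14)) - 20257 = (-14859 - 54/7) - 20257 = -104067/7 - 20257 = -245866/7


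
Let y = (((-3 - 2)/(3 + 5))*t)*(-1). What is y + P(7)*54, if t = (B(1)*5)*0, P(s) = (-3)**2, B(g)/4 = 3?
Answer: 486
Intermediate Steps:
B(g) = 12 (B(g) = 4*3 = 12)
P(s) = 9
t = 0 (t = (12*5)*0 = 60*0 = 0)
y = 0 (y = (((-3 - 2)/(3 + 5))*0)*(-1) = (-5/8*0)*(-1) = (-5*1/8*0)*(-1) = -5/8*0*(-1) = 0*(-1) = 0)
y + P(7)*54 = 0 + 9*54 = 0 + 486 = 486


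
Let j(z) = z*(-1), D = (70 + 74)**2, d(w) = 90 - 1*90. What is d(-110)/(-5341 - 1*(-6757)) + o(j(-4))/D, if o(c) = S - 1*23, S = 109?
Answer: 43/10368 ≈ 0.0041474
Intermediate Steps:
d(w) = 0 (d(w) = 90 - 90 = 0)
D = 20736 (D = 144**2 = 20736)
j(z) = -z
o(c) = 86 (o(c) = 109 - 1*23 = 109 - 23 = 86)
d(-110)/(-5341 - 1*(-6757)) + o(j(-4))/D = 0/(-5341 - 1*(-6757)) + 86/20736 = 0/(-5341 + 6757) + 86*(1/20736) = 0/1416 + 43/10368 = 0*(1/1416) + 43/10368 = 0 + 43/10368 = 43/10368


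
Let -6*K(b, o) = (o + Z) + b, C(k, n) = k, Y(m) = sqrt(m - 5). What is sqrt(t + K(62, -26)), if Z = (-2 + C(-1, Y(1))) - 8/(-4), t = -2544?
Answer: I*sqrt(91794)/6 ≈ 50.496*I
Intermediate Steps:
Y(m) = sqrt(-5 + m)
Z = -1 (Z = (-2 - 1) - 8/(-4) = -3 - 8*(-1/4) = -3 + 2 = -1)
K(b, o) = 1/6 - b/6 - o/6 (K(b, o) = -((o - 1) + b)/6 = -((-1 + o) + b)/6 = -(-1 + b + o)/6 = 1/6 - b/6 - o/6)
sqrt(t + K(62, -26)) = sqrt(-2544 + (1/6 - 1/6*62 - 1/6*(-26))) = sqrt(-2544 + (1/6 - 31/3 + 13/3)) = sqrt(-2544 - 35/6) = sqrt(-15299/6) = I*sqrt(91794)/6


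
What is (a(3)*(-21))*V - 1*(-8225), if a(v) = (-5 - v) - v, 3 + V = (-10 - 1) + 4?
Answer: 5915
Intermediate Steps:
V = -10 (V = -3 + ((-10 - 1) + 4) = -3 + (-11 + 4) = -3 - 7 = -10)
a(v) = -5 - 2*v
(a(3)*(-21))*V - 1*(-8225) = ((-5 - 2*3)*(-21))*(-10) - 1*(-8225) = ((-5 - 6)*(-21))*(-10) + 8225 = -11*(-21)*(-10) + 8225 = 231*(-10) + 8225 = -2310 + 8225 = 5915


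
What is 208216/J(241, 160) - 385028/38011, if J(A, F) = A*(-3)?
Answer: -8192873620/27481953 ≈ -298.12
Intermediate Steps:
J(A, F) = -3*A
208216/J(241, 160) - 385028/38011 = 208216/((-3*241)) - 385028/38011 = 208216/(-723) - 385028*1/38011 = 208216*(-1/723) - 385028/38011 = -208216/723 - 385028/38011 = -8192873620/27481953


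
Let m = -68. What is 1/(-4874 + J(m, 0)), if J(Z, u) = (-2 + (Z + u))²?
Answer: 1/26 ≈ 0.038462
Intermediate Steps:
J(Z, u) = (-2 + Z + u)²
1/(-4874 + J(m, 0)) = 1/(-4874 + (-2 - 68 + 0)²) = 1/(-4874 + (-70)²) = 1/(-4874 + 4900) = 1/26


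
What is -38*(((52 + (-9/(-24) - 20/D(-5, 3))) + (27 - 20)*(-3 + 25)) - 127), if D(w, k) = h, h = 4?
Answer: -11305/4 ≈ -2826.3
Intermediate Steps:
D(w, k) = 4
-38*(((52 + (-9/(-24) - 20/D(-5, 3))) + (27 - 20)*(-3 + 25)) - 127) = -38*(((52 + (-9/(-24) - 20/4)) + (27 - 20)*(-3 + 25)) - 127) = -38*(((52 + (-9*(-1/24) - 20*¼)) + 7*22) - 127) = -38*(((52 + (3/8 - 5)) + 154) - 127) = -38*(((52 - 37/8) + 154) - 127) = -38*((379/8 + 154) - 127) = -38*(1611/8 - 127) = -38*595/8 = -11305/4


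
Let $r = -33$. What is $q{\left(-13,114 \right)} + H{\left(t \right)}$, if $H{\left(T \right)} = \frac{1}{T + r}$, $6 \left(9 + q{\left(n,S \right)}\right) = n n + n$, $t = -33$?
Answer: $\frac{1121}{66} \approx 16.985$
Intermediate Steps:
$q{\left(n,S \right)} = -9 + \frac{n}{6} + \frac{n^{2}}{6}$ ($q{\left(n,S \right)} = -9 + \frac{n n + n}{6} = -9 + \frac{n^{2} + n}{6} = -9 + \frac{n + n^{2}}{6} = -9 + \left(\frac{n}{6} + \frac{n^{2}}{6}\right) = -9 + \frac{n}{6} + \frac{n^{2}}{6}$)
$H{\left(T \right)} = \frac{1}{-33 + T}$ ($H{\left(T \right)} = \frac{1}{T - 33} = \frac{1}{-33 + T}$)
$q{\left(-13,114 \right)} + H{\left(t \right)} = \left(-9 + \frac{1}{6} \left(-13\right) + \frac{\left(-13\right)^{2}}{6}\right) + \frac{1}{-33 - 33} = \left(-9 - \frac{13}{6} + \frac{1}{6} \cdot 169\right) + \frac{1}{-66} = \left(-9 - \frac{13}{6} + \frac{169}{6}\right) - \frac{1}{66} = 17 - \frac{1}{66} = \frac{1121}{66}$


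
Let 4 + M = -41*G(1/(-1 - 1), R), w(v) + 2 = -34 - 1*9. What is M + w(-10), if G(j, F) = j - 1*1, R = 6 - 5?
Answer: 25/2 ≈ 12.500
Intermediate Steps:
w(v) = -45 (w(v) = -2 + (-34 - 1*9) = -2 + (-34 - 9) = -2 - 43 = -45)
R = 1
G(j, F) = -1 + j (G(j, F) = j - 1 = -1 + j)
M = 115/2 (M = -4 - 41*(-1 + 1/(-1 - 1)) = -4 - 41*(-1 + 1/(-2)) = -4 - 41*(-1 - ½) = -4 - 41*(-3/2) = -4 + 123/2 = 115/2 ≈ 57.500)
M + w(-10) = 115/2 - 45 = 25/2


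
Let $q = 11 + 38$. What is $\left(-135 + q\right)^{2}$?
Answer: $7396$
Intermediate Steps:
$q = 49$
$\left(-135 + q\right)^{2} = \left(-135 + 49\right)^{2} = \left(-86\right)^{2} = 7396$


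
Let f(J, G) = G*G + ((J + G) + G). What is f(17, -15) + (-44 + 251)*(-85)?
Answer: -17383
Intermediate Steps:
f(J, G) = J + G**2 + 2*G (f(J, G) = G**2 + ((G + J) + G) = G**2 + (J + 2*G) = J + G**2 + 2*G)
f(17, -15) + (-44 + 251)*(-85) = (17 + (-15)**2 + 2*(-15)) + (-44 + 251)*(-85) = (17 + 225 - 30) + 207*(-85) = 212 - 17595 = -17383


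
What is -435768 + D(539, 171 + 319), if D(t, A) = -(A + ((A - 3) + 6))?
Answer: -436751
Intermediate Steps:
D(t, A) = -3 - 2*A (D(t, A) = -(A + ((-3 + A) + 6)) = -(A + (3 + A)) = -(3 + 2*A) = -3 - 2*A)
-435768 + D(539, 171 + 319) = -435768 + (-3 - 2*(171 + 319)) = -435768 + (-3 - 2*490) = -435768 + (-3 - 980) = -435768 - 983 = -436751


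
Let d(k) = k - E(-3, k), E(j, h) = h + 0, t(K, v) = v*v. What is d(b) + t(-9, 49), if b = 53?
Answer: 2401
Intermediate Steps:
t(K, v) = v**2
E(j, h) = h
d(k) = 0 (d(k) = k - k = 0)
d(b) + t(-9, 49) = 0 + 49**2 = 0 + 2401 = 2401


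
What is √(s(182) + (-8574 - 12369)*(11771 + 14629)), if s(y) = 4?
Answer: 2*I*√138223799 ≈ 23514.0*I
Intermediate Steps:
√(s(182) + (-8574 - 12369)*(11771 + 14629)) = √(4 + (-8574 - 12369)*(11771 + 14629)) = √(4 - 20943*26400) = √(4 - 552895200) = √(-552895196) = 2*I*√138223799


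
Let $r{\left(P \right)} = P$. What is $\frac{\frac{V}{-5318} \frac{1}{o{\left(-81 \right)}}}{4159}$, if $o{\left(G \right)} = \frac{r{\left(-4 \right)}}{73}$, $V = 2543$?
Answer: $\frac{185639}{88470248} \approx 0.0020983$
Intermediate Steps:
$o{\left(G \right)} = - \frac{4}{73}$
$\frac{\frac{V}{-5318} \frac{1}{o{\left(-81 \right)}}}{4159} = \frac{\frac{2543}{-5318} \frac{1}{- \frac{4}{73}}}{4159} = 2543 \left(- \frac{1}{5318}\right) \left(- \frac{73}{4}\right) \frac{1}{4159} = \left(- \frac{2543}{5318}\right) \left(- \frac{73}{4}\right) \frac{1}{4159} = \frac{185639}{21272} \cdot \frac{1}{4159} = \frac{185639}{88470248}$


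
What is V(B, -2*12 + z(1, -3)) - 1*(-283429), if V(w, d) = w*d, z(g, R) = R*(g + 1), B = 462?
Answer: 269569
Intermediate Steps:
z(g, R) = R*(1 + g)
V(w, d) = d*w
V(B, -2*12 + z(1, -3)) - 1*(-283429) = (-2*12 - 3*(1 + 1))*462 - 1*(-283429) = (-24 - 3*2)*462 + 283429 = (-24 - 6)*462 + 283429 = -30*462 + 283429 = -13860 + 283429 = 269569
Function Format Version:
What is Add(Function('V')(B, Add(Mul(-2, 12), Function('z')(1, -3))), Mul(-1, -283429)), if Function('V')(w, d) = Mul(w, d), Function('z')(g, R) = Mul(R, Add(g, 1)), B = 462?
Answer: 269569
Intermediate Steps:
Function('z')(g, R) = Mul(R, Add(1, g))
Function('V')(w, d) = Mul(d, w)
Add(Function('V')(B, Add(Mul(-2, 12), Function('z')(1, -3))), Mul(-1, -283429)) = Add(Mul(Add(Mul(-2, 12), Mul(-3, Add(1, 1))), 462), Mul(-1, -283429)) = Add(Mul(Add(-24, Mul(-3, 2)), 462), 283429) = Add(Mul(Add(-24, -6), 462), 283429) = Add(Mul(-30, 462), 283429) = Add(-13860, 283429) = 269569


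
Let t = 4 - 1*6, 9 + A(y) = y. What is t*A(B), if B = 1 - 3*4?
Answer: 40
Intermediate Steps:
B = -11 (B = 1 - 12 = -11)
A(y) = -9 + y
t = -2 (t = 4 - 6 = -2)
t*A(B) = -2*(-9 - 11) = -2*(-20) = 40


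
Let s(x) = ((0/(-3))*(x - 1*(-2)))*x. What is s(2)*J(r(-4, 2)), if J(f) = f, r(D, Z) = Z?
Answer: 0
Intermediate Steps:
s(x) = 0 (s(x) = ((0*(-1/3))*(x + 2))*x = (0*(2 + x))*x = 0*x = 0)
s(2)*J(r(-4, 2)) = 0*2 = 0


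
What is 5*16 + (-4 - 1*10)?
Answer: 66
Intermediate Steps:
5*16 + (-4 - 1*10) = 80 + (-4 - 10) = 80 - 14 = 66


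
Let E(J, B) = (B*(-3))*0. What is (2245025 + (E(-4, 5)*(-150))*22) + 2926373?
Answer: 5171398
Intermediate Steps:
E(J, B) = 0 (E(J, B) = -3*B*0 = 0)
(2245025 + (E(-4, 5)*(-150))*22) + 2926373 = (2245025 + (0*(-150))*22) + 2926373 = (2245025 + 0*22) + 2926373 = (2245025 + 0) + 2926373 = 2245025 + 2926373 = 5171398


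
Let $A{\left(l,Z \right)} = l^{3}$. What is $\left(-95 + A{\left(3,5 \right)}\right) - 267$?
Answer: $-335$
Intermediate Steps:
$\left(-95 + A{\left(3,5 \right)}\right) - 267 = \left(-95 + 3^{3}\right) - 267 = \left(-95 + 27\right) - 267 = -68 - 267 = -335$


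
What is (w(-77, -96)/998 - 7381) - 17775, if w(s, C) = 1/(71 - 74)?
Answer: -75317065/2994 ≈ -25156.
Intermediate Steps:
w(s, C) = -⅓ (w(s, C) = 1/(-3) = -⅓)
(w(-77, -96)/998 - 7381) - 17775 = (-⅓/998 - 7381) - 17775 = (-⅓*1/998 - 7381) - 17775 = (-1/2994 - 7381) - 17775 = -22098715/2994 - 17775 = -75317065/2994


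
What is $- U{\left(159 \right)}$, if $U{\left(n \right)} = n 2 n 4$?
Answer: $-202248$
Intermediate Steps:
$U{\left(n \right)} = 8 n^{2}$ ($U{\left(n \right)} = 2 n n 4 = 2 n^{2} \cdot 4 = 8 n^{2}$)
$- U{\left(159 \right)} = - 8 \cdot 159^{2} = - 8 \cdot 25281 = \left(-1\right) 202248 = -202248$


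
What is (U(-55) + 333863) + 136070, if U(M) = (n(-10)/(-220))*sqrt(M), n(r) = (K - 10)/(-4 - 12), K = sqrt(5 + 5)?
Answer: 469933 + I*sqrt(55)*(-10 + sqrt(10))/3520 ≈ 4.6993e+5 - 0.014406*I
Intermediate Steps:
K = sqrt(10) ≈ 3.1623
n(r) = 5/8 - sqrt(10)/16 (n(r) = (sqrt(10) - 10)/(-4 - 12) = (-10 + sqrt(10))/(-16) = (-10 + sqrt(10))*(-1/16) = 5/8 - sqrt(10)/16)
U(M) = sqrt(M)*(-1/352 + sqrt(10)/3520) (U(M) = ((5/8 - sqrt(10)/16)/(-220))*sqrt(M) = ((5/8 - sqrt(10)/16)*(-1/220))*sqrt(M) = (-1/352 + sqrt(10)/3520)*sqrt(M) = sqrt(M)*(-1/352 + sqrt(10)/3520))
(U(-55) + 333863) + 136070 = (sqrt(-55)*(-10 + sqrt(10))/3520 + 333863) + 136070 = ((I*sqrt(55))*(-10 + sqrt(10))/3520 + 333863) + 136070 = (I*sqrt(55)*(-10 + sqrt(10))/3520 + 333863) + 136070 = (333863 + I*sqrt(55)*(-10 + sqrt(10))/3520) + 136070 = 469933 + I*sqrt(55)*(-10 + sqrt(10))/3520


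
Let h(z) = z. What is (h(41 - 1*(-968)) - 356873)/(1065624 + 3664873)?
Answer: -355864/4730497 ≈ -0.075228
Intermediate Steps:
(h(41 - 1*(-968)) - 356873)/(1065624 + 3664873) = ((41 - 1*(-968)) - 356873)/(1065624 + 3664873) = ((41 + 968) - 356873)/4730497 = (1009 - 356873)*(1/4730497) = -355864*1/4730497 = -355864/4730497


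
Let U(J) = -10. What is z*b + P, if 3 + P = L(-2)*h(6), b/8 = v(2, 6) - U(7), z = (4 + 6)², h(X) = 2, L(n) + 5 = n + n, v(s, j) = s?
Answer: 9579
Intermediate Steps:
L(n) = -5 + 2*n (L(n) = -5 + (n + n) = -5 + 2*n)
z = 100 (z = 10² = 100)
b = 96 (b = 8*(2 - 1*(-10)) = 8*(2 + 10) = 8*12 = 96)
P = -21 (P = -3 + (-5 + 2*(-2))*2 = -3 + (-5 - 4)*2 = -3 - 9*2 = -3 - 18 = -21)
z*b + P = 100*96 - 21 = 9600 - 21 = 9579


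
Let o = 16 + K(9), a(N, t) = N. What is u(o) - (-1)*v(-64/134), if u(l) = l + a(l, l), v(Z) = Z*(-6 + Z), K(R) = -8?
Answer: 85712/4489 ≈ 19.094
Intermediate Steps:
o = 8 (o = 16 - 8 = 8)
u(l) = 2*l (u(l) = l + l = 2*l)
u(o) - (-1)*v(-64/134) = 2*8 - (-1)*(-64/134)*(-6 - 64/134) = 16 - (-1)*(-64*1/134)*(-6 - 64*1/134) = 16 - (-1)*(-32*(-6 - 32/67)/67) = 16 - (-1)*(-32/67*(-434/67)) = 16 - (-1)*13888/4489 = 16 - 1*(-13888/4489) = 16 + 13888/4489 = 85712/4489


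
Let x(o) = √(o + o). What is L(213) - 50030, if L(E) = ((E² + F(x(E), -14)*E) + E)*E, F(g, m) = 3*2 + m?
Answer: 9295984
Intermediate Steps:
x(o) = √2*√o (x(o) = √(2*o) = √2*√o)
F(g, m) = 6 + m
L(E) = E*(E² - 7*E) (L(E) = ((E² + (6 - 14)*E) + E)*E = ((E² - 8*E) + E)*E = (E² - 7*E)*E = E*(E² - 7*E))
L(213) - 50030 = 213²*(-7 + 213) - 50030 = 45369*206 - 50030 = 9346014 - 50030 = 9295984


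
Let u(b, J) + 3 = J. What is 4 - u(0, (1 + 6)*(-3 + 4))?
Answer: 0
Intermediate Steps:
u(b, J) = -3 + J
4 - u(0, (1 + 6)*(-3 + 4)) = 4 - (-3 + (1 + 6)*(-3 + 4)) = 4 - (-3 + 7*1) = 4 - (-3 + 7) = 4 - 1*4 = 4 - 4 = 0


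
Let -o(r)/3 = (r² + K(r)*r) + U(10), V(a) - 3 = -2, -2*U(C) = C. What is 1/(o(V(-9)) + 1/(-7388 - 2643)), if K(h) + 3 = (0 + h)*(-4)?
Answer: 10031/331022 ≈ 0.030303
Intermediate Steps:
K(h) = -3 - 4*h (K(h) = -3 + (0 + h)*(-4) = -3 + h*(-4) = -3 - 4*h)
U(C) = -C/2
V(a) = 1 (V(a) = 3 - 2 = 1)
o(r) = 15 - 3*r² - 3*r*(-3 - 4*r) (o(r) = -3*((r² + (-3 - 4*r)*r) - ½*10) = -3*((r² + r*(-3 - 4*r)) - 5) = -3*(-5 + r² + r*(-3 - 4*r)) = 15 - 3*r² - 3*r*(-3 - 4*r))
1/(o(V(-9)) + 1/(-7388 - 2643)) = 1/((15 + 9*1 + 9*1²) + 1/(-7388 - 2643)) = 1/((15 + 9 + 9*1) + 1/(-10031)) = 1/((15 + 9 + 9) - 1/10031) = 1/(33 - 1/10031) = 1/(331022/10031) = 10031/331022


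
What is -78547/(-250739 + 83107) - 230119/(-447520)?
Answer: 4607916353/4688667040 ≈ 0.98278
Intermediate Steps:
-78547/(-250739 + 83107) - 230119/(-447520) = -78547/(-167632) - 230119*(-1/447520) = -78547*(-1/167632) + 230119/447520 = 78547/167632 + 230119/447520 = 4607916353/4688667040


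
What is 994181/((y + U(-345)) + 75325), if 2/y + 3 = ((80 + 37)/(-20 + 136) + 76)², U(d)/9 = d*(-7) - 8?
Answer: 79294008493901/7735580666460 ≈ 10.251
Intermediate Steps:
U(d) = -72 - 63*d (U(d) = 9*(d*(-7) - 8) = 9*(-7*d - 8) = 9*(-8 - 7*d) = -72 - 63*d)
y = 26912/79758121 (y = 2/(-3 + ((80 + 37)/(-20 + 136) + 76)²) = 2/(-3 + (117/116 + 76)²) = 2/(-3 + (8933/116)²) = 2/(-3 + 79798489/13456) = 2/(79758121/13456) = 2*(13456/79758121) = 26912/79758121 ≈ 0.00033742)
994181/((y + U(-345)) + 75325) = 994181/((26912/79758121 + (-72 - 63*(-345))) + 75325) = 994181/((26912/79758121 + (-72 + 21735)) + 75325) = 994181/((26912/79758121 + 21663) + 75325) = 994181/(1727800202135/79758121 + 75325) = 994181/(7735580666460/79758121) = 994181*(79758121/7735580666460) = 79294008493901/7735580666460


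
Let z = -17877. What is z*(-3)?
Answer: 53631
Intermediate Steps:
z*(-3) = -17877*(-3) = 53631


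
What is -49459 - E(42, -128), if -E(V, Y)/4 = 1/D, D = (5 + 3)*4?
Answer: -395671/8 ≈ -49459.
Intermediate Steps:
D = 32 (D = 8*4 = 32)
E(V, Y) = -⅛ (E(V, Y) = -4/32 = -4*1/32 = -⅛)
-49459 - E(42, -128) = -49459 - 1*(-⅛) = -49459 + ⅛ = -395671/8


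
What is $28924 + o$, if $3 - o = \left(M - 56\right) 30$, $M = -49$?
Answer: $32077$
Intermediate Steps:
$o = 3153$ ($o = 3 - \left(-49 - 56\right) 30 = 3 - \left(-105\right) 30 = 3 - -3150 = 3 + 3150 = 3153$)
$28924 + o = 28924 + 3153 = 32077$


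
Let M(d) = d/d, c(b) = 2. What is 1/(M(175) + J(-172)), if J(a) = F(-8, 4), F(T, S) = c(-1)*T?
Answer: -1/15 ≈ -0.066667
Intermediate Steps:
F(T, S) = 2*T
J(a) = -16 (J(a) = 2*(-8) = -16)
M(d) = 1
1/(M(175) + J(-172)) = 1/(1 - 16) = 1/(-15) = -1/15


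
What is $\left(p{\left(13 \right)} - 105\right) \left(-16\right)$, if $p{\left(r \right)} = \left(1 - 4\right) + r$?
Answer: $1520$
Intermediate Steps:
$p{\left(r \right)} = -3 + r$ ($p{\left(r \right)} = \left(1 - 4\right) + r = -3 + r$)
$\left(p{\left(13 \right)} - 105\right) \left(-16\right) = \left(\left(-3 + 13\right) - 105\right) \left(-16\right) = \left(10 - 105\right) \left(-16\right) = \left(-95\right) \left(-16\right) = 1520$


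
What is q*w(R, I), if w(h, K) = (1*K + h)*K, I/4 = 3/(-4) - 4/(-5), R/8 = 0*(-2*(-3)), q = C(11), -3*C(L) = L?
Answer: -11/75 ≈ -0.14667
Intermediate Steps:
C(L) = -L/3
q = -11/3 (q = -⅓*11 = -11/3 ≈ -3.6667)
R = 0 (R = 8*(0*(-2*(-3))) = 8*(0*6) = 8*0 = 0)
I = ⅕ (I = 4*(3/(-4) - 4/(-5)) = 4*(3*(-¼) - 4*(-⅕)) = 4*(-¾ + ⅘) = 4*(1/20) = ⅕ ≈ 0.20000)
w(h, K) = K*(K + h) (w(h, K) = (K + h)*K = K*(K + h))
q*w(R, I) = -11*(⅕ + 0)/15 = -11/(15*5) = -11/3*1/25 = -11/75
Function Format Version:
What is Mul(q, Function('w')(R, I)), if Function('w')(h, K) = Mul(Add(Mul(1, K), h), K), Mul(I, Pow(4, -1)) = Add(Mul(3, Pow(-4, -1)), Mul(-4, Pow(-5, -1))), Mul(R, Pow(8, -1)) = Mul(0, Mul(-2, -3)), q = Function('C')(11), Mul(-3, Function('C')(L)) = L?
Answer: Rational(-11, 75) ≈ -0.14667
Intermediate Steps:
Function('C')(L) = Mul(Rational(-1, 3), L)
q = Rational(-11, 3) (q = Mul(Rational(-1, 3), 11) = Rational(-11, 3) ≈ -3.6667)
R = 0 (R = Mul(8, Mul(0, Mul(-2, -3))) = Mul(8, Mul(0, 6)) = Mul(8, 0) = 0)
I = Rational(1, 5) (I = Mul(4, Add(Mul(3, Pow(-4, -1)), Mul(-4, Pow(-5, -1)))) = Mul(4, Add(Mul(3, Rational(-1, 4)), Mul(-4, Rational(-1, 5)))) = Mul(4, Add(Rational(-3, 4), Rational(4, 5))) = Mul(4, Rational(1, 20)) = Rational(1, 5) ≈ 0.20000)
Function('w')(h, K) = Mul(K, Add(K, h)) (Function('w')(h, K) = Mul(Add(K, h), K) = Mul(K, Add(K, h)))
Mul(q, Function('w')(R, I)) = Mul(Rational(-11, 3), Mul(Rational(1, 5), Add(Rational(1, 5), 0))) = Mul(Rational(-11, 3), Mul(Rational(1, 5), Rational(1, 5))) = Mul(Rational(-11, 3), Rational(1, 25)) = Rational(-11, 75)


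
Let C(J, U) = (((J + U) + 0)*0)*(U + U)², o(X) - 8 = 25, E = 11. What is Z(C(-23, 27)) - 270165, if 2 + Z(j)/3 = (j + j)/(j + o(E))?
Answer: -270171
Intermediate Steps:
o(X) = 33 (o(X) = 8 + 25 = 33)
C(J, U) = 0 (C(J, U) = ((J + U)*0)*(2*U)² = 0*(4*U²) = 0)
Z(j) = -6 + 6*j/(33 + j) (Z(j) = -6 + 3*((j + j)/(j + 33)) = -6 + 3*((2*j)/(33 + j)) = -6 + 3*(2*j/(33 + j)) = -6 + 6*j/(33 + j))
Z(C(-23, 27)) - 270165 = -198/(33 + 0) - 270165 = -198/33 - 270165 = -198*1/33 - 270165 = -6 - 270165 = -270171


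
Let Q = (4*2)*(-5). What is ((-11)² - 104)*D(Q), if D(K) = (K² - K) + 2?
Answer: 27914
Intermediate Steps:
Q = -40 (Q = 8*(-5) = -40)
D(K) = 2 + K² - K
((-11)² - 104)*D(Q) = ((-11)² - 104)*(2 + (-40)² - 1*(-40)) = (121 - 104)*(2 + 1600 + 40) = 17*1642 = 27914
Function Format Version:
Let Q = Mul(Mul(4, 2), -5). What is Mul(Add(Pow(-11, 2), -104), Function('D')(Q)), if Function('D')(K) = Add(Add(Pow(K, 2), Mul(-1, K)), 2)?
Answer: 27914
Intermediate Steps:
Q = -40 (Q = Mul(8, -5) = -40)
Function('D')(K) = Add(2, Pow(K, 2), Mul(-1, K))
Mul(Add(Pow(-11, 2), -104), Function('D')(Q)) = Mul(Add(Pow(-11, 2), -104), Add(2, Pow(-40, 2), Mul(-1, -40))) = Mul(Add(121, -104), Add(2, 1600, 40)) = Mul(17, 1642) = 27914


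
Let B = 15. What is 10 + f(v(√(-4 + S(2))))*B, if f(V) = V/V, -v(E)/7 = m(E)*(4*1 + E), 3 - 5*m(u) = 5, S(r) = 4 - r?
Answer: 25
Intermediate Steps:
m(u) = -⅖ (m(u) = ⅗ - ⅕*5 = ⅗ - 1 = -⅖)
v(E) = 56/5 + 14*E/5 (v(E) = -(-14)*(4*1 + E)/5 = -(-14)*(4 + E)/5 = -7*(-8/5 - 2*E/5) = 56/5 + 14*E/5)
f(V) = 1
10 + f(v(√(-4 + S(2))))*B = 10 + 1*15 = 10 + 15 = 25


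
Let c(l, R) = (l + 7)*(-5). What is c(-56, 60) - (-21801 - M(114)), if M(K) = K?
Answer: 22160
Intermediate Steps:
c(l, R) = -35 - 5*l (c(l, R) = (7 + l)*(-5) = -35 - 5*l)
c(-56, 60) - (-21801 - M(114)) = (-35 - 5*(-56)) - (-21801 - 1*114) = (-35 + 280) - (-21801 - 114) = 245 - 1*(-21915) = 245 + 21915 = 22160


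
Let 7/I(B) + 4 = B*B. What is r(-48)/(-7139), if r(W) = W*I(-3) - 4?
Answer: 356/35695 ≈ 0.0099734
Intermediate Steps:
I(B) = 7/(-4 + B**2) (I(B) = 7/(-4 + B*B) = 7/(-4 + B**2))
r(W) = -4 + 7*W/5 (r(W) = W*(7/(-4 + (-3)**2)) - 4 = W*(7/(-4 + 9)) - 4 = W*(7/5) - 4 = 7*W/5 - 4 = -4 + 7*W/5)
r(-48)/(-7139) = (-4 + (7/5)*(-48))/(-7139) = (-4 - 336/5)*(-1/7139) = -356/5*(-1/7139) = 356/35695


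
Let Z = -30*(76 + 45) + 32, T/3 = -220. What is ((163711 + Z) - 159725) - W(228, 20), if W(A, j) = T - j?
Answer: 1068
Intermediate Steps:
T = -660 (T = 3*(-220) = -660)
W(A, j) = -660 - j
Z = -3598 (Z = -30*121 + 32 = -3630 + 32 = -3598)
((163711 + Z) - 159725) - W(228, 20) = ((163711 - 3598) - 159725) - (-660 - 1*20) = (160113 - 159725) - (-660 - 20) = 388 - 1*(-680) = 388 + 680 = 1068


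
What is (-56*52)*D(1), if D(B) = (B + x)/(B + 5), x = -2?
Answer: 1456/3 ≈ 485.33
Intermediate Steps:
D(B) = (-2 + B)/(5 + B) (D(B) = (B - 2)/(B + 5) = (-2 + B)/(5 + B))
(-56*52)*D(1) = (-56*52)*((-2 + 1)/(5 + 1)) = -2912*(-1)/6 = -1456*(-1)/3 = -2912*(-⅙) = 1456/3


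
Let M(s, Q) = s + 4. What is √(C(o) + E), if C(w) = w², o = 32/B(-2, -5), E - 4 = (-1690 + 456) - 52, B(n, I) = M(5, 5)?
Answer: I*√102818/9 ≈ 35.628*I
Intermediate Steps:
M(s, Q) = 4 + s
B(n, I) = 9 (B(n, I) = 4 + 5 = 9)
E = -1282 (E = 4 + ((-1690 + 456) - 52) = 4 + (-1234 - 52) = 4 - 1286 = -1282)
o = 32/9 ≈ 3.5556
√(C(o) + E) = √((32/9)² - 1282) = √(1024/81 - 1282) = √(-102818/81) = I*√102818/9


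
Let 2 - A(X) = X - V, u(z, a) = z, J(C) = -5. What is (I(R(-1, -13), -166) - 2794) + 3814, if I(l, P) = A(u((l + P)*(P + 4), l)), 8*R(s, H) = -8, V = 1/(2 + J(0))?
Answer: -78097/3 ≈ -26032.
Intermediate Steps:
V = -⅓ (V = 1/(2 - 5) = 1/(-3) = -⅓ ≈ -0.33333)
R(s, H) = -1 (R(s, H) = (⅛)*(-8) = -1)
A(X) = 5/3 - X (A(X) = 2 - (X - 1*(-⅓)) = 2 - (X + ⅓) = 2 - (⅓ + X) = 2 + (-⅓ - X) = 5/3 - X)
I(l, P) = 5/3 - (4 + P)*(P + l) (I(l, P) = 5/3 - (l + P)*(P + 4) = 5/3 - (P + l)*(4 + P) = 5/3 - (4 + P)*(P + l))
(I(R(-1, -13), -166) - 2794) + 3814 = ((5/3 - 1*(-166)² - 4*(-166) - 4*(-1) - 1*(-166)*(-1)) - 2794) + 3814 = ((5/3 - 1*27556 + 664 + 4 - 166) - 2794) + 3814 = ((5/3 - 27556 + 664 + 4 - 166) - 2794) + 3814 = (-81157/3 - 2794) + 3814 = -89539/3 + 3814 = -78097/3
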